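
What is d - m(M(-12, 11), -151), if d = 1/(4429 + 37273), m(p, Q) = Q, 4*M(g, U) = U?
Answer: 6297003/41702 ≈ 151.00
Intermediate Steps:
M(g, U) = U/4
d = 1/41702 ≈ 2.3980e-5
d - m(M(-12, 11), -151) = 1/41702 - 1*(-151) = 1/41702 + 151 = 6297003/41702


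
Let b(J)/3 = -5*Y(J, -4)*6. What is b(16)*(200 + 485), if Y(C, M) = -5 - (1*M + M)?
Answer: -184950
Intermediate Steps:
Y(C, M) = -5 - 2*M (Y(C, M) = -5 - (M + M) = -5 - 2*M)
b(J) = -270 (b(J) = 3*(-5*(-5 - 2*(-4))*6) = 3*(-5*(-5 + 8)*6) = 3*(-5*3*6) = 3*(-15*6) = 3*(-90) = -270)
b(16)*(200 + 485) = -270*(200 + 485) = -270*685 = -184950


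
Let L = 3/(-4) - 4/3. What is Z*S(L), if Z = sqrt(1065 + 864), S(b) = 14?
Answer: 14*sqrt(1929) ≈ 614.89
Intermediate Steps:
L = -25/12 (L = 3*(-1/4) - 4*1/3 = -3/4 - 4/3 = -25/12 ≈ -2.0833)
Z = sqrt(1929) ≈ 43.920
Z*S(L) = sqrt(1929)*14 = 14*sqrt(1929)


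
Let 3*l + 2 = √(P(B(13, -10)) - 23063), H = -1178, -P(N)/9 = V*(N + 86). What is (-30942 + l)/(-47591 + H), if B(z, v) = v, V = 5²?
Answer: 92828/146307 - I*√40163/146307 ≈ 0.63447 - 0.0013698*I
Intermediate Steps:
V = 25
P(N) = -19350 - 225*N (P(N) = -225*(N + 86) = -225*(86 + N) = -9*(2150 + 25*N) = -19350 - 225*N)
l = -⅔ + I*√40163/3 (l = -⅔ + √((-19350 - 225*(-10)) - 23063)/3 = -⅔ + √((-19350 + 2250) - 23063)/3 = -⅔ + √(-17100 - 23063)/3 = -⅔ + √(-40163)/3 = -⅔ + (I*√40163)/3 = -⅔ + I*√40163/3 ≈ -0.66667 + 66.802*I)
(-30942 + l)/(-47591 + H) = (-30942 + (-⅔ + I*√40163/3))/(-47591 - 1178) = (-92828/3 + I*√40163/3)/(-48769) = (-92828/3 + I*√40163/3)*(-1/48769) = 92828/146307 - I*√40163/146307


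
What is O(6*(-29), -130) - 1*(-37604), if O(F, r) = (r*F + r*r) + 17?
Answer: 77141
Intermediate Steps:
O(F, r) = 17 + r**2 + F*r (O(F, r) = (F*r + r**2) + 17 = (r**2 + F*r) + 17 = 17 + r**2 + F*r)
O(6*(-29), -130) - 1*(-37604) = (17 + (-130)**2 + (6*(-29))*(-130)) - 1*(-37604) = (17 + 16900 - 174*(-130)) + 37604 = (17 + 16900 + 22620) + 37604 = 39537 + 37604 = 77141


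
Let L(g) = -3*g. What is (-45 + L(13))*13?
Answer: -1092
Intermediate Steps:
(-45 + L(13))*13 = (-45 - 3*13)*13 = (-45 - 39)*13 = -84*13 = -1092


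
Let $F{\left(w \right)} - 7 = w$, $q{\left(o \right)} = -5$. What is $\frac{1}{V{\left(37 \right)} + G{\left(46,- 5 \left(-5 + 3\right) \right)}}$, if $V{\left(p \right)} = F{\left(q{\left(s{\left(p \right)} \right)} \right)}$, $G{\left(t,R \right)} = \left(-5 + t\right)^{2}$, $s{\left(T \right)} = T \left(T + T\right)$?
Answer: $\frac{1}{1683} \approx 0.00059418$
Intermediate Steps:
$s{\left(T \right)} = 2 T^{2}$ ($s{\left(T \right)} = T 2 T = 2 T^{2}$)
$F{\left(w \right)} = 7 + w$
$V{\left(p \right)} = 2$ ($V{\left(p \right)} = 7 - 5 = 2$)
$\frac{1}{V{\left(37 \right)} + G{\left(46,- 5 \left(-5 + 3\right) \right)}} = \frac{1}{2 + \left(-5 + 46\right)^{2}} = \frac{1}{2 + 41^{2}} = \frac{1}{2 + 1681} = \frac{1}{1683}$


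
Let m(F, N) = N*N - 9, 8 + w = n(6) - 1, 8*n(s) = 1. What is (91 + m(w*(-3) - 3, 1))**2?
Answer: 6889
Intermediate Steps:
n(s) = 1/8 (n(s) = (1/8)*1 = 1/8)
w = -71/8 (w = -8 + (1/8 - 1) = -8 - 7/8 = -71/8 ≈ -8.8750)
m(F, N) = -9 + N**2 (m(F, N) = N**2 - 9 = -9 + N**2)
(91 + m(w*(-3) - 3, 1))**2 = (91 + (-9 + 1**2))**2 = (91 + (-9 + 1))**2 = (91 - 8)**2 = 83**2 = 6889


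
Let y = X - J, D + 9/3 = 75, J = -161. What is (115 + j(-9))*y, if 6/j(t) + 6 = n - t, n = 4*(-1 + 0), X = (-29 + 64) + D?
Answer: 29212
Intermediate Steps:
D = 72 (D = -3 + 75 = 72)
X = 107 (X = (-29 + 64) + 72 = 35 + 72 = 107)
n = -4 (n = 4*(-1) = -4)
y = 268 (y = 107 - 1*(-161) = 107 + 161 = 268)
j(t) = 6/(-10 - t) (j(t) = 6/(-6 + (-4 - t)) = 6/(-10 - t))
(115 + j(-9))*y = (115 - 6/(10 - 9))*268 = (115 - 6/1)*268 = (115 - 6*1)*268 = (115 - 6)*268 = 109*268 = 29212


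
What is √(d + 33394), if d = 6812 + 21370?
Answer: 2*√15394 ≈ 248.15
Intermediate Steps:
d = 28182
√(d + 33394) = √(28182 + 33394) = √61576 = 2*√15394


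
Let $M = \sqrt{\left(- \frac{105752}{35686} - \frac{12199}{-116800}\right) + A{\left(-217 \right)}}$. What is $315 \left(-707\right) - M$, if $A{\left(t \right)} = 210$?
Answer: $-222705 - \frac{\sqrt{562299383378296823}}{52101560} \approx -2.2272 \cdot 10^{5}$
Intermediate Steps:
$M = \frac{\sqrt{562299383378296823}}{52101560}$ ($M = \sqrt{\left(- \frac{105752}{35686} - \frac{12199}{-116800}\right) + 210} = \sqrt{\left(\left(-105752\right) \frac{1}{35686} - - \frac{12199}{116800}\right) + 210} = \sqrt{\left(- \frac{52876}{17843} + \frac{12199}{116800}\right) + 210} = \sqrt{- \frac{5958250043}{2084062400} + 210} = \sqrt{\frac{431694853957}{2084062400}} = \frac{\sqrt{562299383378296823}}{52101560} \approx 14.392$)
$315 \left(-707\right) - M = 315 \left(-707\right) - \frac{\sqrt{562299383378296823}}{52101560} = -222705 - \frac{\sqrt{562299383378296823}}{52101560}$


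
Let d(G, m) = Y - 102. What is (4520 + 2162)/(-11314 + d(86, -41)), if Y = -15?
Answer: -6682/11431 ≈ -0.58455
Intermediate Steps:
d(G, m) = -117 (d(G, m) = -15 - 102 = -117)
(4520 + 2162)/(-11314 + d(86, -41)) = (4520 + 2162)/(-11314 - 117) = 6682/(-11431) = 6682*(-1/11431) = -6682/11431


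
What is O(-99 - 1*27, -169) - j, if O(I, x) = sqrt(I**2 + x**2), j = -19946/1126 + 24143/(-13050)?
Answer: 143740159/7347150 + sqrt(44437) ≈ 230.36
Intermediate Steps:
j = -143740159/7347150 (j = -19946*1/1126 + 24143*(-1/13050) = -9973/563 - 24143/13050 = -143740159/7347150 ≈ -19.564)
O(-99 - 1*27, -169) - j = sqrt((-99 - 1*27)**2 + (-169)**2) - 1*(-143740159/7347150) = sqrt((-99 - 27)**2 + 28561) + 143740159/7347150 = sqrt((-126)**2 + 28561) + 143740159/7347150 = sqrt(15876 + 28561) + 143740159/7347150 = sqrt(44437) + 143740159/7347150 = 143740159/7347150 + sqrt(44437)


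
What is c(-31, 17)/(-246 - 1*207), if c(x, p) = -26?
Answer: 26/453 ≈ 0.057395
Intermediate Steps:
c(-31, 17)/(-246 - 1*207) = -26/(-246 - 1*207) = -26/(-246 - 207) = -26/(-453) = -26*(-1/453) = 26/453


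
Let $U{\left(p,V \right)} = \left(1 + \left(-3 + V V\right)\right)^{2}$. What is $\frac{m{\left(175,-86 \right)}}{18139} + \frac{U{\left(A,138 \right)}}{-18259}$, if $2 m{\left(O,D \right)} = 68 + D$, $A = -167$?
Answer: $- \frac{6577161005527}{331200001} \approx -19859.0$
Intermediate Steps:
$U{\left(p,V \right)} = \left(-2 + V^{2}\right)^{2}$ ($U{\left(p,V \right)} = \left(1 + \left(-3 + V^{2}\right)\right)^{2} = \left(-2 + V^{2}\right)^{2}$)
$m{\left(O,D \right)} = 34 + \frac{D}{2}$ ($m{\left(O,D \right)} = \frac{68 + D}{2} = 34 + \frac{D}{2}$)
$\frac{m{\left(175,-86 \right)}}{18139} + \frac{U{\left(A,138 \right)}}{-18259} = \frac{34 + \frac{1}{2} \left(-86\right)}{18139} + \frac{\left(-2 + 138^{2}\right)^{2}}{-18259} = \left(34 - 43\right) \frac{1}{18139} + \left(-2 + 19044\right)^{2} \left(- \frac{1}{18259}\right) = \left(-9\right) \frac{1}{18139} + 19042^{2} \left(- \frac{1}{18259}\right) = - \frac{9}{18139} + 362597764 \left(- \frac{1}{18259}\right) = - \frac{9}{18139} - \frac{362597764}{18259} = - \frac{6577161005527}{331200001}$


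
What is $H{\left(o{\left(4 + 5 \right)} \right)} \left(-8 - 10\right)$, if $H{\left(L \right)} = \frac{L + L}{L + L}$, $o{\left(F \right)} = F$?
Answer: $-18$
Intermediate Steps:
$H{\left(L \right)} = 1$ ($H{\left(L \right)} = \frac{2 L}{2 L} = 2 L \frac{1}{2 L} = 1$)
$H{\left(o{\left(4 + 5 \right)} \right)} \left(-8 - 10\right) = 1 \left(-8 - 10\right) = 1 \left(-18\right) = -18$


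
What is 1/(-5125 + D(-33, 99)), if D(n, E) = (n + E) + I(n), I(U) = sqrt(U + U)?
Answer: -5059/25593547 - I*sqrt(66)/25593547 ≈ -0.00019767 - 3.1743e-7*I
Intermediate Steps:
I(U) = sqrt(2)*sqrt(U) (I(U) = sqrt(2*U) = sqrt(2)*sqrt(U))
D(n, E) = E + n + sqrt(2)*sqrt(n) (D(n, E) = (n + E) + sqrt(2)*sqrt(n) = (E + n) + sqrt(2)*sqrt(n) = E + n + sqrt(2)*sqrt(n))
1/(-5125 + D(-33, 99)) = 1/(-5125 + (99 - 33 + sqrt(2)*sqrt(-33))) = 1/(-5125 + (99 - 33 + sqrt(2)*(I*sqrt(33)))) = 1/(-5125 + (99 - 33 + I*sqrt(66))) = 1/(-5125 + (66 + I*sqrt(66))) = 1/(-5059 + I*sqrt(66))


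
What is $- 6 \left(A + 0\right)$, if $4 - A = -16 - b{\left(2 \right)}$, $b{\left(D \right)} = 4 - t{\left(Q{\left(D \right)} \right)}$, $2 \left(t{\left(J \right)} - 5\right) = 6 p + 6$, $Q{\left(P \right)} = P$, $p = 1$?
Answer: $-78$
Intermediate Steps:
$t{\left(J \right)} = 11$ ($t{\left(J \right)} = 5 + \frac{6 \cdot 1 + 6}{2} = 5 + \frac{6 + 6}{2} = 5 + \frac{1}{2} \cdot 12 = 5 + 6 = 11$)
$b{\left(D \right)} = -7$ ($b{\left(D \right)} = 4 - 11 = -7$)
$A = 13$ ($A = 4 - \left(-16 - -7\right) = 4 - \left(-16 + 7\right) = 4 - -9 = 4 + 9 = 13$)
$- 6 \left(A + 0\right) = - 6 \left(13 + 0\right) = \left(-6\right) 13 = -78$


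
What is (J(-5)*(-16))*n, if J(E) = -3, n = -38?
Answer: -1824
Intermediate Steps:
(J(-5)*(-16))*n = -3*(-16)*(-38) = 48*(-38) = -1824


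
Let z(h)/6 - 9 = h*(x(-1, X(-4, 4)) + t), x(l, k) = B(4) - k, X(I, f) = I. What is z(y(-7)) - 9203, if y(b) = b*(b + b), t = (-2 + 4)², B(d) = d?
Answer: -2093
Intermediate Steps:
t = 4 (t = 2² = 4)
x(l, k) = 4 - k
y(b) = 2*b² (y(b) = b*(2*b) = 2*b²)
z(h) = 54 + 72*h (z(h) = 54 + 6*(h*((4 - 1*(-4)) + 4)) = 54 + 6*(h*((4 + 4) + 4)) = 54 + 6*(h*(8 + 4)) = 54 + 6*(h*12) = 54 + 6*(12*h) = 54 + 72*h)
z(y(-7)) - 9203 = (54 + 72*(2*(-7)²)) - 9203 = (54 + 72*(2*49)) - 9203 = (54 + 72*98) - 9203 = (54 + 7056) - 9203 = 7110 - 9203 = -2093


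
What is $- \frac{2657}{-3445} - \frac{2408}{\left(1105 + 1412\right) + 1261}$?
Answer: $\frac{871293}{6507605} \approx 0.13389$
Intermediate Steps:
$- \frac{2657}{-3445} - \frac{2408}{\left(1105 + 1412\right) + 1261} = \left(-2657\right) \left(- \frac{1}{3445}\right) - \frac{2408}{2517 + 1261} = \frac{2657}{3445} - \frac{2408}{3778} = \frac{2657}{3445} - \frac{1204}{1889} = \frac{871293}{6507605}$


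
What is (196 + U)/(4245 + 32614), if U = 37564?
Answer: 37760/36859 ≈ 1.0244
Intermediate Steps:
(196 + U)/(4245 + 32614) = (196 + 37564)/(4245 + 32614) = 37760/36859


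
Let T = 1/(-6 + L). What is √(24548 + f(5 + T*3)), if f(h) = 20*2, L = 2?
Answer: 6*√683 ≈ 156.81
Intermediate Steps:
T = -¼ (T = 1/(-6 + 2) = 1/(-4) = -¼ ≈ -0.25000)
f(h) = 40
√(24548 + f(5 + T*3)) = √(24548 + 40) = √24588 = 6*√683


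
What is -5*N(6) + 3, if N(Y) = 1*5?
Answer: -22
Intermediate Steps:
N(Y) = 5
-5*N(6) + 3 = -5*5 + 3 = -25 + 3 = -22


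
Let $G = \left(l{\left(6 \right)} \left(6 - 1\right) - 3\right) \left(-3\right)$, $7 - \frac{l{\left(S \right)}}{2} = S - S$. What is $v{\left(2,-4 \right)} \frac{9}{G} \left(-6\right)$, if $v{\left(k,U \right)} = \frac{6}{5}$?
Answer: $\frac{108}{335} \approx 0.32239$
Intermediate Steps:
$l{\left(S \right)} = 14$ ($l{\left(S \right)} = 14 - 2 \left(S - S\right) = 14 - 0 = 14 + 0 = 14$)
$v{\left(k,U \right)} = \frac{6}{5}$ ($v{\left(k,U \right)} = 6 \cdot \frac{1}{5} = \frac{6}{5}$)
$G = -201$ ($G = \left(14 \left(6 - 1\right) - 3\right) \left(-3\right) = \left(14 \cdot 5 - 3\right) \left(-3\right) = \left(70 - 3\right) \left(-3\right) = 67 \left(-3\right) = -201$)
$v{\left(2,-4 \right)} \frac{9}{G} \left(-6\right) = \frac{6 \frac{9}{-201}}{5} \left(-6\right) = \frac{6 \cdot 9 \left(- \frac{1}{201}\right)}{5} \left(-6\right) = \frac{6}{5} \left(- \frac{3}{67}\right) \left(-6\right) = \left(- \frac{18}{335}\right) \left(-6\right) = \frac{108}{335}$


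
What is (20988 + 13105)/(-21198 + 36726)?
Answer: 34093/15528 ≈ 2.1956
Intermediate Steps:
(20988 + 13105)/(-21198 + 36726) = 34093/15528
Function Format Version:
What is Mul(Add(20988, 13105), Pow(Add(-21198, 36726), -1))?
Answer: Rational(34093, 15528) ≈ 2.1956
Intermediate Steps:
Mul(Add(20988, 13105), Pow(Add(-21198, 36726), -1)) = Mul(34093, Pow(15528, -1)) = Mul(34093, Rational(1, 15528)) = Rational(34093, 15528)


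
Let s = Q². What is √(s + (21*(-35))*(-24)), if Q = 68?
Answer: 22*√46 ≈ 149.21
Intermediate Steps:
s = 4624 (s = 68² = 4624)
√(s + (21*(-35))*(-24)) = √(4624 + (21*(-35))*(-24)) = √(4624 - 735*(-24)) = √(4624 + 17640) = √22264 = 22*√46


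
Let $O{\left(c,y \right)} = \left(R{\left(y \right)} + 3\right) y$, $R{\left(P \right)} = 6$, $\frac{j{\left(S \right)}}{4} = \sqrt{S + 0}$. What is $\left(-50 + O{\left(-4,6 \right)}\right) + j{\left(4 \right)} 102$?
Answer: $820$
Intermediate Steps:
$j{\left(S \right)} = 4 \sqrt{S}$ ($j{\left(S \right)} = 4 \sqrt{S + 0} = 4 \sqrt{S}$)
$O{\left(c,y \right)} = 9 y$ ($O{\left(c,y \right)} = \left(6 + 3\right) y = 9 y$)
$\left(-50 + O{\left(-4,6 \right)}\right) + j{\left(4 \right)} 102 = \left(-50 + 9 \cdot 6\right) + 4 \sqrt{4} \cdot 102 = \left(-50 + 54\right) + 4 \cdot 2 \cdot 102 = 4 + 8 \cdot 102 = 4 + 816 = 820$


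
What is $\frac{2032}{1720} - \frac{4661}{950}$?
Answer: $- \frac{152163}{40850} \approx -3.7249$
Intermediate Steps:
$\frac{2032}{1720} - \frac{4661}{950} = 2032 \cdot \frac{1}{1720} - \frac{4661}{950} = \frac{254}{215} - \frac{4661}{950} = - \frac{152163}{40850}$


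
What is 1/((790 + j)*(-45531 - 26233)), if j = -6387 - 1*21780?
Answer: 1/1964683028 ≈ 5.0899e-10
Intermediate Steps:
j = -28167 (j = -6387 - 21780 = -28167)
1/((790 + j)*(-45531 - 26233)) = 1/((790 - 28167)*(-45531 - 26233)) = 1/(-27377*(-71764)) = 1/1964683028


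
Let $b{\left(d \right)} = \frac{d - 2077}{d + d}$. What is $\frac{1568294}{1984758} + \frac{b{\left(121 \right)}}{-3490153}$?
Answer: $\frac{331152924090073}{419090099822427} \approx 0.79017$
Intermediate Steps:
$b{\left(d \right)} = \frac{-2077 + d}{2 d}$
$\frac{1568294}{1984758} + \frac{b{\left(121 \right)}}{-3490153} = \frac{1568294}{1984758} + \frac{\frac{1}{2} \cdot \frac{1}{121} \left(-2077 + 121\right)}{-3490153} = 1568294 \cdot \frac{1}{1984758} + \frac{1}{2} \cdot \frac{1}{121} \left(-1956\right) \left(- \frac{1}{3490153}\right) = \frac{784147}{992379} - - \frac{978}{422308513} = \frac{784147}{992379} + \frac{978}{422308513} = \frac{331152924090073}{419090099822427}$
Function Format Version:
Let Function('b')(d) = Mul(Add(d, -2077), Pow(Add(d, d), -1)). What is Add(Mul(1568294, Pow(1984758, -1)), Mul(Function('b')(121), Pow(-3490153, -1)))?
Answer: Rational(331152924090073, 419090099822427) ≈ 0.79017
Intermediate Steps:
Function('b')(d) = Mul(Rational(1, 2), Pow(d, -1), Add(-2077, d)) (Function('b')(d) = Mul(Add(-2077, d), Pow(Mul(2, d), -1)) = Mul(Add(-2077, d), Mul(Rational(1, 2), Pow(d, -1))) = Mul(Rational(1, 2), Pow(d, -1), Add(-2077, d)))
Add(Mul(1568294, Pow(1984758, -1)), Mul(Function('b')(121), Pow(-3490153, -1))) = Add(Mul(1568294, Pow(1984758, -1)), Mul(Mul(Rational(1, 2), Pow(121, -1), Add(-2077, 121)), Pow(-3490153, -1))) = Add(Mul(1568294, Rational(1, 1984758)), Mul(Mul(Rational(1, 2), Rational(1, 121), -1956), Rational(-1, 3490153))) = Add(Rational(784147, 992379), Mul(Rational(-978, 121), Rational(-1, 3490153))) = Add(Rational(784147, 992379), Rational(978, 422308513)) = Rational(331152924090073, 419090099822427)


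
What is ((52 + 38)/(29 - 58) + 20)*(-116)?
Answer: -1960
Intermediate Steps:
((52 + 38)/(29 - 58) + 20)*(-116) = (90/(-29) + 20)*(-116) = (90*(-1/29) + 20)*(-116) = (-90/29 + 20)*(-116) = (490/29)*(-116) = -1960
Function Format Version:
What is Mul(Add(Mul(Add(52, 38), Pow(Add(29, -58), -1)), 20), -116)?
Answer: -1960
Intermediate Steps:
Mul(Add(Mul(Add(52, 38), Pow(Add(29, -58), -1)), 20), -116) = Mul(Add(Mul(90, Pow(-29, -1)), 20), -116) = Mul(Add(Mul(90, Rational(-1, 29)), 20), -116) = Mul(Add(Rational(-90, 29), 20), -116) = Mul(Rational(490, 29), -116) = -1960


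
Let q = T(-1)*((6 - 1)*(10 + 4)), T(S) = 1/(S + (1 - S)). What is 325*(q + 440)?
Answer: 165750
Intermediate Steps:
T(S) = 1 (T(S) = 1/1 = 1)
q = 70 (q = 1*((6 - 1)*(10 + 4)) = 1*(5*14) = 1*70 = 70)
325*(q + 440) = 325*(70 + 440) = 325*510 = 165750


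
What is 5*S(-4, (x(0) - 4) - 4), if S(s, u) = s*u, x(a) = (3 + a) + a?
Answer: 100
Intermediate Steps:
x(a) = 3 + 2*a
5*S(-4, (x(0) - 4) - 4) = 5*(-4*(((3 + 2*0) - 4) - 4)) = 5*(-4*(((3 + 0) - 4) - 4)) = 5*(-4*((3 - 4) - 4)) = 5*(-4*(-1 - 4)) = 5*(-4*(-5)) = 5*20 = 100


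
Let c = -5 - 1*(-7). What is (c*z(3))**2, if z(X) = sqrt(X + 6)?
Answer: 36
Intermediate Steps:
c = 2 (c = -5 + 7 = 2)
z(X) = sqrt(6 + X)
(c*z(3))**2 = (2*sqrt(6 + 3))**2 = (2*sqrt(9))**2 = (2*3)**2 = 6**2 = 36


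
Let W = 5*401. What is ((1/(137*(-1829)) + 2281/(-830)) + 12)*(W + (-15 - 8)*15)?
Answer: 3848298474/250573 ≈ 15358.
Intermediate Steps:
W = 2005
((1/(137*(-1829)) + 2281/(-830)) + 12)*(W + (-15 - 8)*15) = ((1/(137*(-1829)) + 2281/(-830)) + 12)*(2005 + (-15 - 8)*15) = (((1/137)*(-1/1829) + 2281*(-1/830)) + 12)*(2005 - 23*15) = ((-1/250573 - 2281/830) + 12)*(2005 - 345) = (-571557843/207975590 + 12)*1660 = (1924149237/207975590)*1660 = 3848298474/250573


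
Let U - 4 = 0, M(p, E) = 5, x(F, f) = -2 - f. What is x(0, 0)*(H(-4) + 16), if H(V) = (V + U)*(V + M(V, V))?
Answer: -32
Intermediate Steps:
U = 4 (U = 4 + 0 = 4)
H(V) = (4 + V)*(5 + V) (H(V) = (V + 4)*(V + 5) = (4 + V)*(5 + V))
x(0, 0)*(H(-4) + 16) = (-2 - 1*0)*((20 + (-4)**2 + 9*(-4)) + 16) = (-2 + 0)*((20 + 16 - 36) + 16) = -2*(0 + 16) = -2*16 = -32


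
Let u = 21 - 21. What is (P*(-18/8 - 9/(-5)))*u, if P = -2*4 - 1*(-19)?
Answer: 0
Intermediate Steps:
u = 0
P = 11 (P = -8 + 19 = 11)
(P*(-18/8 - 9/(-5)))*u = (11*(-18/8 - 9/(-5)))*0 = (11*(-18*⅛ - 9*(-⅕)))*0 = (11*(-9/4 + 9/5))*0 = (11*(-9/20))*0 = -99/20*0 = 0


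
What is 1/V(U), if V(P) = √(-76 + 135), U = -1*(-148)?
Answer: √59/59 ≈ 0.13019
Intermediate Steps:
U = 148
V(P) = √59
1/V(U) = 1/(√59) = √59/59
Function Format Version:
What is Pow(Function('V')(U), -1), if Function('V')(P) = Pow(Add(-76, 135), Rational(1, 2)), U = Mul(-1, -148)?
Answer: Mul(Rational(1, 59), Pow(59, Rational(1, 2))) ≈ 0.13019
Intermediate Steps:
U = 148
Function('V')(P) = Pow(59, Rational(1, 2))
Pow(Function('V')(U), -1) = Pow(Pow(59, Rational(1, 2)), -1) = Mul(Rational(1, 59), Pow(59, Rational(1, 2)))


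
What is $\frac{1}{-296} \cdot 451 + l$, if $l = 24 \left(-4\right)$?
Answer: $- \frac{28867}{296} \approx -97.524$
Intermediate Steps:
$l = -96$
$\frac{1}{-296} \cdot 451 + l = \frac{1}{-296} \cdot 451 - 96 = \left(- \frac{1}{296}\right) 451 - 96 = - \frac{451}{296} - 96 = - \frac{28867}{296}$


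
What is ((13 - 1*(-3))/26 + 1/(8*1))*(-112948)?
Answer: -2174249/26 ≈ -83625.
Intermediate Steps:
((13 - 1*(-3))/26 + 1/(8*1))*(-112948) = ((13 + 3)*(1/26) + (⅛)*1)*(-112948) = (16*(1/26) + ⅛)*(-112948) = (8/13 + ⅛)*(-112948) = (77/104)*(-112948) = -2174249/26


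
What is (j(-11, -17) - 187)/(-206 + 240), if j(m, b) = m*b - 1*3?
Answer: -3/34 ≈ -0.088235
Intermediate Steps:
j(m, b) = -3 + b*m (j(m, b) = b*m - 3 = -3 + b*m)
(j(-11, -17) - 187)/(-206 + 240) = ((-3 - 17*(-11)) - 187)/(-206 + 240) = ((-3 + 187) - 187)/34 = (184 - 187)*(1/34) = -3*1/34 = -3/34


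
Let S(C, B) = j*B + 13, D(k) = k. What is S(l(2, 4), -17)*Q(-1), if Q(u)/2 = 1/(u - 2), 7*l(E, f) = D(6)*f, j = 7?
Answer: 212/3 ≈ 70.667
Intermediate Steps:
l(E, f) = 6*f/7 (l(E, f) = (6*f)/7 = 6*f/7)
Q(u) = 2/(-2 + u) (Q(u) = 2/(u - 2) = 2/(-2 + u))
S(C, B) = 13 + 7*B (S(C, B) = 7*B + 13 = 13 + 7*B)
S(l(2, 4), -17)*Q(-1) = (13 + 7*(-17))*(2/(-2 - 1)) = (13 - 119)*(2/(-3)) = -212*(-1)/3 = -106*(-2/3) = 212/3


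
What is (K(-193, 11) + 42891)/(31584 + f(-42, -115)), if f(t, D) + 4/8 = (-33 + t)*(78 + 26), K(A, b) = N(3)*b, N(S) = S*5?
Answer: 6624/3659 ≈ 1.8103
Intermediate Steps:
N(S) = 5*S
K(A, b) = 15*b (K(A, b) = (5*3)*b = 15*b)
f(t, D) = -6865/2 + 104*t (f(t, D) = -½ + (-33 + t)*(78 + 26) = -½ + (-33 + t)*104 = -½ + (-3432 + 104*t) = -6865/2 + 104*t)
(K(-193, 11) + 42891)/(31584 + f(-42, -115)) = (15*11 + 42891)/(31584 + (-6865/2 + 104*(-42))) = (165 + 42891)/(31584 + (-6865/2 - 4368)) = 43056/(31584 - 15601/2) = 43056/(47567/2) = 43056*(2/47567) = 6624/3659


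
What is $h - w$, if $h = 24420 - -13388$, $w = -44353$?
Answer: $82161$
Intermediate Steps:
$h = 37808$ ($h = 24420 + 13388 = 37808$)
$h - w = 37808 - -44353 = 37808 + 44353 = 82161$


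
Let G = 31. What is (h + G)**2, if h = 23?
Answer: 2916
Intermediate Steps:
(h + G)**2 = (23 + 31)**2 = 54**2 = 2916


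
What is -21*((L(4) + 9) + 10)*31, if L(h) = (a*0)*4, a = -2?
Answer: -12369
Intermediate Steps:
L(h) = 0 (L(h) = -2*0*4 = 0*4 = 0)
-21*((L(4) + 9) + 10)*31 = -21*((0 + 9) + 10)*31 = -21*(9 + 10)*31 = -21*19*31 = -399*31 = -12369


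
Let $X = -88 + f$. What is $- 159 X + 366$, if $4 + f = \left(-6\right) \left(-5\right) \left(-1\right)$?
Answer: $19764$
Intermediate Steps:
$f = -34$ ($f = -4 + \left(-6\right) \left(-5\right) \left(-1\right) = -4 + 30 \left(-1\right) = -4 - 30 = -34$)
$X = -122$ ($X = -88 - 34 = -122$)
$- 159 X + 366 = \left(-159\right) \left(-122\right) + 366 = 19398 + 366 = 19764$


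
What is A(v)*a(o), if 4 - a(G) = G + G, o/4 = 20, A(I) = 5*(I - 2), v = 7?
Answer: -3900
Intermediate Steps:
A(I) = -10 + 5*I (A(I) = 5*(-2 + I) = -10 + 5*I)
o = 80 (o = 4*20 = 80)
a(G) = 4 - 2*G (a(G) = 4 - (G + G) = 4 - 2*G)
A(v)*a(o) = (-10 + 5*7)*(4 - 2*80) = (-10 + 35)*(4 - 160) = 25*(-156) = -3900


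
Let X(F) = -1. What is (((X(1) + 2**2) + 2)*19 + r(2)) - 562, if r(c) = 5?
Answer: -462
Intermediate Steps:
(((X(1) + 2**2) + 2)*19 + r(2)) - 562 = (((-1 + 2**2) + 2)*19 + 5) - 562 = (((-1 + 4) + 2)*19 + 5) - 562 = ((3 + 2)*19 + 5) - 562 = (5*19 + 5) - 562 = (95 + 5) - 562 = 100 - 562 = -462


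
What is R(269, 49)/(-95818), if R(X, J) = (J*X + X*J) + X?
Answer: -26631/95818 ≈ -0.27793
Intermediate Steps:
R(X, J) = X + 2*J*X (R(X, J) = (J*X + J*X) + X = 2*J*X + X = X + 2*J*X)
R(269, 49)/(-95818) = (269*(1 + 2*49))/(-95818) = (269*(1 + 98))*(-1/95818) = (269*99)*(-1/95818) = 26631*(-1/95818) = -26631/95818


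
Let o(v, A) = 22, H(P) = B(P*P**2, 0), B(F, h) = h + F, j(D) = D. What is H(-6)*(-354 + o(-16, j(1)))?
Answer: 71712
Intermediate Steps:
B(F, h) = F + h
H(P) = P**3 (H(P) = P*P**2 + 0 = P**3 + 0 = P**3)
H(-6)*(-354 + o(-16, j(1))) = (-6)**3*(-354 + 22) = -216*(-332) = 71712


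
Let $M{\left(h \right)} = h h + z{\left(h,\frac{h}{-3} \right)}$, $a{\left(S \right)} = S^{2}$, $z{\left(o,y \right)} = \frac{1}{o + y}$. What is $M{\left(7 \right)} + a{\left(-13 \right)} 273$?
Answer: $\frac{646607}{14} \approx 46186.0$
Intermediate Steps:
$M{\left(h \right)} = h^{2} + \frac{3}{2 h}$ ($M{\left(h \right)} = h h + \frac{1}{h + \frac{h}{-3}} = h^{2} + \frac{1}{h + h \left(- \frac{1}{3}\right)} = h^{2} + \frac{1}{h - \frac{h}{3}} = h^{2} + \frac{1}{\frac{2}{3} h} = h^{2} + \frac{3}{2 h}$)
$M{\left(7 \right)} + a{\left(-13 \right)} 273 = \frac{\frac{3}{2} + 7^{3}}{7} + \left(-13\right)^{2} \cdot 273 = \frac{\frac{3}{2} + 343}{7} + 169 \cdot 273 = \frac{1}{7} \cdot \frac{689}{2} + 46137 = \frac{689}{14} + 46137 = \frac{646607}{14}$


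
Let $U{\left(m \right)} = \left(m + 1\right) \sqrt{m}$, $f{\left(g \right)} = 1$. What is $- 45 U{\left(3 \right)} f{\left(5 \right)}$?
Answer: $- 180 \sqrt{3} \approx -311.77$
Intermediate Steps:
$U{\left(m \right)} = \sqrt{m} \left(1 + m\right)$ ($U{\left(m \right)} = \left(1 + m\right) \sqrt{m} = \sqrt{m} \left(1 + m\right)$)
$- 45 U{\left(3 \right)} f{\left(5 \right)} = - 45 \sqrt{3} \left(1 + 3\right) 1 = - 45 \sqrt{3} \cdot 4 \cdot 1 = - 45 \cdot 4 \sqrt{3} \cdot 1 = - 180 \sqrt{3} \cdot 1 = - 180 \sqrt{3}$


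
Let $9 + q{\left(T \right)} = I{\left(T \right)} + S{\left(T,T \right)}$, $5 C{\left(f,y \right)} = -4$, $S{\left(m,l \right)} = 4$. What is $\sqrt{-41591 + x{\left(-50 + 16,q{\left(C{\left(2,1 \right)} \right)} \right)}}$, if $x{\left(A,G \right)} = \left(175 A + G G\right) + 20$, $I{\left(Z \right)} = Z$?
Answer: $\frac{4 i \sqrt{74199}}{5} \approx 217.92 i$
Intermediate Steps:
$C{\left(f,y \right)} = - \frac{4}{5}$ ($C{\left(f,y \right)} = \frac{1}{5} \left(-4\right) = - \frac{4}{5}$)
$q{\left(T \right)} = -5 + T$ ($q{\left(T \right)} = -9 + \left(T + 4\right) = -9 + \left(4 + T\right) = -5 + T$)
$x{\left(A,G \right)} = 20 + G^{2} + 175 A$ ($x{\left(A,G \right)} = \left(175 A + G^{2}\right) + 20 = \left(G^{2} + 175 A\right) + 20 = 20 + G^{2} + 175 A$)
$\sqrt{-41591 + x{\left(-50 + 16,q{\left(C{\left(2,1 \right)} \right)} \right)}} = \sqrt{-41591 + \left(20 + \left(-5 - \frac{4}{5}\right)^{2} + 175 \left(-50 + 16\right)\right)} = \sqrt{-41591 + \left(20 + \left(- \frac{29}{5}\right)^{2} + 175 \left(-34\right)\right)} = \sqrt{-41591 + \left(20 + \frac{841}{25} - 5950\right)} = \sqrt{-41591 - \frac{147409}{25}} = \sqrt{- \frac{1187184}{25}} = \frac{4 i \sqrt{74199}}{5}$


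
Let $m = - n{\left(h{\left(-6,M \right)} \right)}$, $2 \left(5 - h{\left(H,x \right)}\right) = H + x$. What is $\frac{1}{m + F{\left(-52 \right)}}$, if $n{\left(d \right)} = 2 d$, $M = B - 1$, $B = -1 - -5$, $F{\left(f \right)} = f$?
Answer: $- \frac{1}{65} \approx -0.015385$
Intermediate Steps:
$B = 4$ ($B = -1 + 5 = 4$)
$M = 3$ ($M = 4 - 1 = 3$)
$h{\left(H,x \right)} = 5 - \frac{H}{2} - \frac{x}{2}$ ($h{\left(H,x \right)} = 5 - \frac{H + x}{2} = 5 - \left(\frac{H}{2} + \frac{x}{2}\right) = 5 - \frac{H}{2} - \frac{x}{2}$)
$m = -13$ ($m = - 2 \left(5 - -3 - \frac{3}{2}\right) = - 2 \left(5 + 3 - \frac{3}{2}\right) = - \frac{2 \cdot 13}{2} = \left(-1\right) 13 = -13$)
$\frac{1}{m + F{\left(-52 \right)}} = \frac{1}{-13 - 52} = \frac{1}{-65} = - \frac{1}{65}$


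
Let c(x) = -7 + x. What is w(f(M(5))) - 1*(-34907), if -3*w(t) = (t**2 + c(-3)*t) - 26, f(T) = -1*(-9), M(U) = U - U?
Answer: 104756/3 ≈ 34919.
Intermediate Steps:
M(U) = 0
f(T) = 9
w(t) = 26/3 - t**2/3 + 10*t/3 (w(t) = -((t**2 + (-7 - 3)*t) - 26)/3 = -((t**2 - 10*t) - 26)/3 = -(-26 + t**2 - 10*t)/3 = 26/3 - t**2/3 + 10*t/3)
w(f(M(5))) - 1*(-34907) = (26/3 - 1/3*9**2 + (10/3)*9) - 1*(-34907) = (26/3 - 1/3*81 + 30) + 34907 = (26/3 - 27 + 30) + 34907 = 35/3 + 34907 = 104756/3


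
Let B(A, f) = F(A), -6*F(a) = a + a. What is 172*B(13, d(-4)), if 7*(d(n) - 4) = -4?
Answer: -2236/3 ≈ -745.33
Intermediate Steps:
F(a) = -a/3 (F(a) = -(a + a)/6 = -a/3)
d(n) = 24/7 (d(n) = 4 + (⅐)*(-4) = 4 - 4/7 = 24/7)
B(A, f) = -A/3
172*B(13, d(-4)) = 172*(-⅓*13) = 172*(-13/3) = -2236/3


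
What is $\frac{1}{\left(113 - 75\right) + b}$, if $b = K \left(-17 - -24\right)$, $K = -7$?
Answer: $- \frac{1}{11} \approx -0.090909$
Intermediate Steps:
$b = -49$ ($b = - 7 \left(-17 - -24\right) = - 7 \left(-17 + 24\right) = \left(-7\right) 7 = -49$)
$\frac{1}{\left(113 - 75\right) + b} = \frac{1}{\left(113 - 75\right) - 49} = \frac{1}{38 - 49} = \frac{1}{-11} = - \frac{1}{11}$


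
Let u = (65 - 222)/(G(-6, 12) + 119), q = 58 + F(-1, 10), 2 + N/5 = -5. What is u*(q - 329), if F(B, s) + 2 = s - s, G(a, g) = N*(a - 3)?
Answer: 6123/62 ≈ 98.758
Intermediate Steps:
N = -35 (N = -10 + 5*(-5) = -10 - 25 = -35)
G(a, g) = 105 - 35*a (G(a, g) = -35*(a - 3) = -35*(-3 + a) = 105 - 35*a)
F(B, s) = -2 (F(B, s) = -2 + (s - s) = -2 + 0 = -2)
q = 56 (q = 58 - 2 = 56)
u = -157/434 (u = (65 - 222)/((105 - 35*(-6)) + 119) = -157/((105 + 210) + 119) = -157/(315 + 119) = -157/434 ≈ -0.36175)
u*(q - 329) = -157*(56 - 329)/434 = -157/434*(-273) = 6123/62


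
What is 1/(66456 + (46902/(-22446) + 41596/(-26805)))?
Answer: 33425835/2221225575653 ≈ 1.5048e-5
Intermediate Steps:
1/(66456 + (46902/(-22446) + 41596/(-26805))) = 1/(66456 + (46902*(-1/22446) + 41596*(-1/26805))) = 1/(66456 + (-7817/3741 - 41596/26805)) = 1/(66456 - 121715107/33425835) = 1/(2221225575653/33425835) = 33425835/2221225575653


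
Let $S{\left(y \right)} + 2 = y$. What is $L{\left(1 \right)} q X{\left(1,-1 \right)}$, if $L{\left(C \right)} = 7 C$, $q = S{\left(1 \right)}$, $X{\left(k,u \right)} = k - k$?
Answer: $0$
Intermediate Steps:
$S{\left(y \right)} = -2 + y$
$X{\left(k,u \right)} = 0$
$q = -1$ ($q = -2 + 1 = -1$)
$L{\left(1 \right)} q X{\left(1,-1 \right)} = 7 \cdot 1 \left(-1\right) 0 = 7 \left(-1\right) 0 = \left(-7\right) 0 = 0$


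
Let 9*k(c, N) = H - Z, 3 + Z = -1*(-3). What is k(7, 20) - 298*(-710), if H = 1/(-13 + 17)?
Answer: 7616881/36 ≈ 2.1158e+5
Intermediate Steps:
Z = 0 (Z = -3 - 1*(-3) = -3 + 3 = 0)
H = 1/4 ≈ 0.25000
k(c, N) = 1/36 (k(c, N) = (1/4 - 1*0)/9 = (1/4 + 0)/9 = (1/9)*(1/4) = 1/36)
k(7, 20) - 298*(-710) = 1/36 - 298*(-710) = 1/36 + 211580 = 7616881/36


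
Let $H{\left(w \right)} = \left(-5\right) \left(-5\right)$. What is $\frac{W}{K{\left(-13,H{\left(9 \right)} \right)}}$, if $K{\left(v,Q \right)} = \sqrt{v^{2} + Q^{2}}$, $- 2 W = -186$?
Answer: $\frac{93 \sqrt{794}}{794} \approx 3.3004$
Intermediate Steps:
$W = 93$ ($W = \left(- \frac{1}{2}\right) \left(-186\right) = 93$)
$H{\left(w \right)} = 25$
$K{\left(v,Q \right)} = \sqrt{Q^{2} + v^{2}}$
$\frac{W}{K{\left(-13,H{\left(9 \right)} \right)}} = \frac{93}{\sqrt{25^{2} + \left(-13\right)^{2}}} = \frac{93}{\sqrt{625 + 169}} = \frac{93}{\sqrt{794}} = 93 \frac{\sqrt{794}}{794} = \frac{93 \sqrt{794}}{794}$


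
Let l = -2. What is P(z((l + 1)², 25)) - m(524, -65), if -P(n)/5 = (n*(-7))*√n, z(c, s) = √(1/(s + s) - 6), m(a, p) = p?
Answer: 65 + 7*2^(¼)*√5*299^(¾)*I^(3/2)/10 ≈ -29.641 + 94.641*I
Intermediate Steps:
z(c, s) = √(-6 + 1/(2*s)) (z(c, s) = √(1/(2*s) - 6) = √(-6 + 1/(2*s)))
P(n) = 35*n^(3/2) (P(n) = -5*n*(-7)*√n = -5*(-7*n)*√n = -(-35)*n^(3/2) = 35*n^(3/2))
P(z((l + 1)², 25)) - m(524, -65) = 35*(√(-24 + 2/25)/2)^(3/2) - 1*(-65) = 35*(√(-24 + 2*(1/25))/2)^(3/2) + 65 = 35*(√(-24 + 2/25)/2)^(3/2) + 65 = 35*(√(-598/25)/2)^(3/2) + 65 = 35*((I*√598/5)/2)^(3/2) + 65 = 35*(I*√598/10)^(3/2) + 65 = 35*(2^(¼)*√5*299^(¾)*I^(3/2)/50) + 65 = 7*2^(¼)*√5*299^(¾)*I^(3/2)/10 + 65 = 65 + 7*2^(¼)*√5*299^(¾)*I^(3/2)/10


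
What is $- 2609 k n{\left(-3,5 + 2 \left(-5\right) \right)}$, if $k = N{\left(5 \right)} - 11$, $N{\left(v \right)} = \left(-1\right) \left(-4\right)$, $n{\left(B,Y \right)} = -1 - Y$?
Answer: $73052$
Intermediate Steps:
$N{\left(v \right)} = 4$
$k = -7$ ($k = 4 - 11 = -7$)
$- 2609 k n{\left(-3,5 + 2 \left(-5\right) \right)} = - 2609 \left(- 7 \left(-1 - \left(5 + 2 \left(-5\right)\right)\right)\right) = - 2609 \left(- 7 \left(-1 - \left(5 - 10\right)\right)\right) = - 2609 \left(- 7 \left(-1 - -5\right)\right) = - 2609 \left(- 7 \left(-1 + 5\right)\right) = - 2609 \left(\left(-7\right) 4\right) = \left(-2609\right) \left(-28\right) = 73052$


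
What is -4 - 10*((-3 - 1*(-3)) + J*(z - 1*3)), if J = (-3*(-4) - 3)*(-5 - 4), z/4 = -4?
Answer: -15394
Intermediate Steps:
z = -16 (z = 4*(-4) = -16)
J = -81 (J = (12 - 3)*(-9) = 9*(-9) = -81)
-4 - 10*((-3 - 1*(-3)) + J*(z - 1*3)) = -4 - 10*((-3 - 1*(-3)) - 81*(-16 - 1*3)) = -4 - 10*((-3 + 3) - 81*(-16 - 3)) = -4 - 10*(0 - 81*(-19)) = -4 - 10*(0 + 1539) = -4 - 10*1539 = -4 - 15390 = -15394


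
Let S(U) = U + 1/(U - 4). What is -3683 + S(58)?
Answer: -195749/54 ≈ -3625.0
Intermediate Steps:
S(U) = U + 1/(-4 + U)
-3683 + S(58) = -3683 + (1 + 58² - 4*58)/(-4 + 58) = -3683 + (1 + 3364 - 232)/54 = -3683 + (1/54)*3133 = -3683 + 3133/54 = -195749/54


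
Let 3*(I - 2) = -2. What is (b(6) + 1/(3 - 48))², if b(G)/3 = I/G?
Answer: 841/2025 ≈ 0.41531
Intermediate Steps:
I = 4/3 (I = 2 + (⅓)*(-2) = 2 - ⅔ = 4/3 ≈ 1.3333)
b(G) = 4/G (b(G) = 3*(4/(3*G)) = 4/G)
(b(6) + 1/(3 - 48))² = (4/6 + 1/(3 - 48))² = (4*(⅙) + 1/(-45))² = (⅔ - 1/45)² = (29/45)² = 841/2025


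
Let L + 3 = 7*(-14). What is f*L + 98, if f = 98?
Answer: -9800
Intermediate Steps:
L = -101 (L = -3 + 7*(-14) = -3 - 98 = -101)
f*L + 98 = 98*(-101) + 98 = -9898 + 98 = -9800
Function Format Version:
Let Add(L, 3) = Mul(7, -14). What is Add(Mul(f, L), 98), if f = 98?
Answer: -9800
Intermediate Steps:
L = -101 (L = Add(-3, Mul(7, -14)) = Add(-3, -98) = -101)
Add(Mul(f, L), 98) = Add(Mul(98, -101), 98) = Add(-9898, 98) = -9800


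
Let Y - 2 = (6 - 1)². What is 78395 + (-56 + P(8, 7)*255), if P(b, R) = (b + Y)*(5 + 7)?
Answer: 185439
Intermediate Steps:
Y = 27 (Y = 2 + (6 - 1)² = 2 + 5² = 2 + 25 = 27)
P(b, R) = 324 + 12*b (P(b, R) = (b + 27)*(5 + 7) = (27 + b)*12 = 324 + 12*b)
78395 + (-56 + P(8, 7)*255) = 78395 + (-56 + (324 + 12*8)*255) = 78395 + (-56 + (324 + 96)*255) = 78395 + (-56 + 420*255) = 78395 + (-56 + 107100) = 78395 + 107044 = 185439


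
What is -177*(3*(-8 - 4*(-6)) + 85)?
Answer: -23541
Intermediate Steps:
-177*(3*(-8 - 4*(-6)) + 85) = -177*(3*(-8 + 24) + 85) = -177*(3*16 + 85) = -177*(48 + 85) = -177*133 = -23541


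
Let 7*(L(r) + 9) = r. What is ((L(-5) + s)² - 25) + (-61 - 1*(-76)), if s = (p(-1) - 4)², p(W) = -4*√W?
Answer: -46042/49 - 4352*I/7 ≈ -939.63 - 621.71*I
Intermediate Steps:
L(r) = -9 + r/7
s = (-4 - 4*I)² (s = (-4*I - 4)² = (-4 - 4*I)² ≈ 32.0*I)
((L(-5) + s)² - 25) + (-61 - 1*(-76)) = (((-9 + (⅐)*(-5)) + 32*I)² - 25) + (-61 - 1*(-76)) = (((-9 - 5/7) + 32*I)² - 25) + (-61 + 76) = ((-68/7 + 32*I)² - 25) + 15 = (-25 + (-68/7 + 32*I)²) + 15 = -10 + (-68/7 + 32*I)²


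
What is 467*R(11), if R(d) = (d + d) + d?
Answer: 15411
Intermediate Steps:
R(d) = 3*d (R(d) = 2*d + d = 3*d)
467*R(11) = 467*(3*11) = 467*33 = 15411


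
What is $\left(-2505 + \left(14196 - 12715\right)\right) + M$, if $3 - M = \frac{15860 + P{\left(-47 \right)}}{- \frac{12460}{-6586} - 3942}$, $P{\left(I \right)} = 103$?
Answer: $- \frac{148254833}{145784} \approx -1016.9$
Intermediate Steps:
$M = \frac{1027983}{145784}$ ($M = 3 - \frac{15860 + 103}{- \frac{12460}{-6586} - 3942} = 3 - \frac{15963}{\left(-12460\right) \left(- \frac{1}{6586}\right) - 3942} = 3 - \frac{15963}{\frac{70}{37} - 3942} = 3 - \frac{15963}{- \frac{145784}{37}} = 3 - 15963 \left(- \frac{37}{145784}\right) = 3 - - \frac{590631}{145784} = 3 + \frac{590631}{145784} = \frac{1027983}{145784} \approx 7.0514$)
$\left(-2505 + \left(14196 - 12715\right)\right) + M = \left(-2505 + \left(14196 - 12715\right)\right) + \frac{1027983}{145784} = \left(-2505 + 1481\right) + \frac{1027983}{145784} = -1024 + \frac{1027983}{145784} = - \frac{148254833}{145784}$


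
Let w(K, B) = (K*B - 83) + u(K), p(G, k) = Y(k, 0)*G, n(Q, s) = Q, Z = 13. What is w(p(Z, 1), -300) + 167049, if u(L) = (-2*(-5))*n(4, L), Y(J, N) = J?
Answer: 163106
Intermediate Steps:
u(L) = 40 (u(L) = -2*(-5)*4 = 10*4 = 40)
p(G, k) = G*k (p(G, k) = k*G = G*k)
w(K, B) = -43 + B*K (w(K, B) = (K*B - 83) + 40 = (B*K - 83) + 40 = (-83 + B*K) + 40 = -43 + B*K)
w(p(Z, 1), -300) + 167049 = (-43 - 3900) + 167049 = -3943 + 167049 = 163106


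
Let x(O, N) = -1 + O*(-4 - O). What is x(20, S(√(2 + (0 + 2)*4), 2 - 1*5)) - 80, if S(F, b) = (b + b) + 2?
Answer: -561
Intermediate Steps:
S(F, b) = 2 + 2*b (S(F, b) = 2*b + 2 = 2 + 2*b)
x(20, S(√(2 + (0 + 2)*4), 2 - 1*5)) - 80 = (-1 - 1*20² - 4*20) - 80 = (-1 - 1*400 - 80) - 80 = (-1 - 400 - 80) - 80 = -481 - 80 = -561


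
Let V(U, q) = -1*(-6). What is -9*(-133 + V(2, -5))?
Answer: 1143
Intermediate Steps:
V(U, q) = 6
-9*(-133 + V(2, -5)) = -9*(-133 + 6) = -9*(-127) = 1143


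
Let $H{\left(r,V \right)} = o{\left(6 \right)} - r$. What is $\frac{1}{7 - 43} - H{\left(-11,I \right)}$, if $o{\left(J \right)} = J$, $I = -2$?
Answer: $- \frac{613}{36} \approx -17.028$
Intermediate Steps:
$H{\left(r,V \right)} = 6 - r$
$\frac{1}{7 - 43} - H{\left(-11,I \right)} = \frac{1}{7 - 43} - \left(6 - -11\right) = \frac{1}{-36} - \left(6 + 11\right) = - \frac{1}{36} - 17 = - \frac{613}{36}$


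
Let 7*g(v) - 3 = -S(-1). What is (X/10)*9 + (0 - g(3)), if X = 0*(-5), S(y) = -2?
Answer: -5/7 ≈ -0.71429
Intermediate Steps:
X = 0
g(v) = 5/7 (g(v) = 3/7 + (-1*(-2))/7 = 3/7 + (1/7)*2 = 3/7 + 2/7 = 5/7)
(X/10)*9 + (0 - g(3)) = (0/10)*9 + (0 - 1*5/7) = (0*(1/10))*9 + (0 - 5/7) = 0*9 - 5/7 = 0 - 5/7 = -5/7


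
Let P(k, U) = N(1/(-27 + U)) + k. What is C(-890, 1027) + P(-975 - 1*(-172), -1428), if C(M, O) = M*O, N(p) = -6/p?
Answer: -906103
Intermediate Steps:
P(k, U) = 162 + k - 6*U (P(k, U) = -(-162 + 6*U) + k = -6*(-27 + U) + k = (162 - 6*U) + k = 162 + k - 6*U)
C(-890, 1027) + P(-975 - 1*(-172), -1428) = -890*1027 + (162 + (-975 - 1*(-172)) - 6*(-1428)) = -914030 + (162 + (-975 + 172) + 8568) = -914030 + (162 - 803 + 8568) = -914030 + 7927 = -906103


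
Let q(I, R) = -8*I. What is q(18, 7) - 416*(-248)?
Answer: 103024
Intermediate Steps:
q(18, 7) - 416*(-248) = -8*18 - 416*(-248) = -144 + 103168 = 103024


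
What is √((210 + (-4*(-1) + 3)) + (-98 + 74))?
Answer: √193 ≈ 13.892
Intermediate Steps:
√((210 + (-4*(-1) + 3)) + (-98 + 74)) = √((210 + (4 + 3)) - 24) = √((210 + 7) - 24) = √(217 - 24) = √193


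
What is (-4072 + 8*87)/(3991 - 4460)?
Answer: 3376/469 ≈ 7.1983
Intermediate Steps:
(-4072 + 8*87)/(3991 - 4460) = (-4072 + 696)/(-469) = -3376*(-1/469) = 3376/469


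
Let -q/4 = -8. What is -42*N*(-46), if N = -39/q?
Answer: -18837/8 ≈ -2354.6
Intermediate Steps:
q = 32 (q = -4*(-8) = 32)
N = -39/32 ≈ -1.2188
-42*N*(-46) = -42*(-39/32)*(-46) = (819/16)*(-46) = -18837/8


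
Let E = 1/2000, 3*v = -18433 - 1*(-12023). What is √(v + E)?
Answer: I*√192299955/300 ≈ 46.224*I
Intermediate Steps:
v = -6410/3 (v = (-18433 - 1*(-12023))/3 = (-18433 + 12023)/3 = (⅓)*(-6410) = -6410/3 ≈ -2136.7)
E = 1/2000 ≈ 0.00050000
√(v + E) = √(-6410/3 + 1/2000) = √(-12819997/6000) = I*√192299955/300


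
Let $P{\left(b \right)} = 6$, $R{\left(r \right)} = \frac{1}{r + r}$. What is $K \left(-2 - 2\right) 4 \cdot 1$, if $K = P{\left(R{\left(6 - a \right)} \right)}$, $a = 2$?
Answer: $-96$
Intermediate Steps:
$R{\left(r \right)} = \frac{1}{2 r}$
$K = 6$
$K \left(-2 - 2\right) 4 \cdot 1 = 6 \left(-2 - 2\right) 4 \cdot 1 = 6 \left(\left(-4\right) 4\right) 1 = 6 \left(-16\right) 1 = \left(-96\right) 1 = -96$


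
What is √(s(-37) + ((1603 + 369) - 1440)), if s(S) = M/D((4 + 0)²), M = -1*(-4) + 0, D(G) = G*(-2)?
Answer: √8510/4 ≈ 23.062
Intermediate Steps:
D(G) = -2*G
M = 4 (M = 4 + 0 = 4)
s(S) = -⅛ (s(S) = 4/((-2*(4 + 0)²)) = 4/((-2*4²)) = 4/((-2*16)) = 4/(-32) = 4*(-1/32) = -⅛)
√(s(-37) + ((1603 + 369) - 1440)) = √(-⅛ + ((1603 + 369) - 1440)) = √(-⅛ + (1972 - 1440)) = √(-⅛ + 532) = √(4255/8) = √8510/4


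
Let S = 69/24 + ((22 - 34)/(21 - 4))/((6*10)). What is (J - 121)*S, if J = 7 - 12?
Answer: -122661/340 ≈ -360.77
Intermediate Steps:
S = 1947/680 (S = 69*(1/24) - 12/17/60 = 23/8 - 12*1/17*(1/60) = 23/8 - 12/17*1/60 = 23/8 - 1/85 = 1947/680 ≈ 2.8632)
J = -5
(J - 121)*S = (-5 - 121)*(1947/680) = -126*1947/680 = -122661/340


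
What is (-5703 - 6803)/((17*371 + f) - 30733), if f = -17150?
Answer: 6253/20788 ≈ 0.30080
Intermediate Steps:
(-5703 - 6803)/((17*371 + f) - 30733) = (-5703 - 6803)/((17*371 - 17150) - 30733) = -12506/((6307 - 17150) - 30733) = -12506/(-10843 - 30733) = -12506/(-41576) = -12506*(-1/41576) = 6253/20788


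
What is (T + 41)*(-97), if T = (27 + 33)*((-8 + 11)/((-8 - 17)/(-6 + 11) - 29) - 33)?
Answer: 3206141/17 ≈ 1.8860e+5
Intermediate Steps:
T = -33750/17 (T = 60*(3/(-25/5 - 29) - 33) = 60*(3/(-25*1/5 - 29) - 33) = 60*(3/(-5 - 29) - 33) = 60*(3/(-34) - 33) = 60*(3*(-1/34) - 33) = 60*(-3/34 - 33) = 60*(-1125/34) = -33750/17 ≈ -1985.3)
(T + 41)*(-97) = (-33750/17 + 41)*(-97) = -33053/17*(-97) = 3206141/17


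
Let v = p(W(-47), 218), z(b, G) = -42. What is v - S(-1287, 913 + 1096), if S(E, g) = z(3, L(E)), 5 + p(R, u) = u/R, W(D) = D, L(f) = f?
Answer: 1521/47 ≈ 32.362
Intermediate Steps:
p(R, u) = -5 + u/R
v = -453/47 (v = -5 + 218/(-47) = -5 + 218*(-1/47) = -5 - 218/47 = -453/47 ≈ -9.6383)
S(E, g) = -42
v - S(-1287, 913 + 1096) = -453/47 - 1*(-42) = -453/47 + 42 = 1521/47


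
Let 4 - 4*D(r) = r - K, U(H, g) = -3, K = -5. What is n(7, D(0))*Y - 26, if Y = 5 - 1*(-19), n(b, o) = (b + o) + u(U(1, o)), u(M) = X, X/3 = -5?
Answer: -224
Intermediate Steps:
X = -15 (X = 3*(-5) = -15)
u(M) = -15
D(r) = -1/4 - r/4 (D(r) = 1 - (r - 1*(-5))/4 = 1 - (r + 5)/4 = 1 - (5 + r)/4 = 1 + (-5/4 - r/4) = -1/4 - r/4)
n(b, o) = -15 + b + o (n(b, o) = (b + o) - 15 = -15 + b + o)
Y = 24 (Y = 5 + 19 = 24)
n(7, D(0))*Y - 26 = (-15 + 7 + (-1/4 - 1/4*0))*24 - 26 = (-15 + 7 + (-1/4 + 0))*24 - 26 = (-15 + 7 - 1/4)*24 - 26 = -33/4*24 - 26 = -198 - 26 = -224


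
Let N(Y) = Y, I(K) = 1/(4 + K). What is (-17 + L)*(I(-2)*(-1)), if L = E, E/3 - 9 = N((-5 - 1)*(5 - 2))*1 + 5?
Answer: 29/2 ≈ 14.500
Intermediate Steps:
E = -12 (E = 27 + 3*(((-5 - 1)*(5 - 2))*1 + 5) = 27 + 3*(-6*3*1 + 5) = 27 + 3*(-18*1 + 5) = 27 + 3*(-18 + 5) = 27 + 3*(-13) = 27 - 39 = -12)
L = -12
(-17 + L)*(I(-2)*(-1)) = (-17 - 12)*(-1/(4 - 2)) = -29*(-1)/2 = -29*(-1/2) = 29/2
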